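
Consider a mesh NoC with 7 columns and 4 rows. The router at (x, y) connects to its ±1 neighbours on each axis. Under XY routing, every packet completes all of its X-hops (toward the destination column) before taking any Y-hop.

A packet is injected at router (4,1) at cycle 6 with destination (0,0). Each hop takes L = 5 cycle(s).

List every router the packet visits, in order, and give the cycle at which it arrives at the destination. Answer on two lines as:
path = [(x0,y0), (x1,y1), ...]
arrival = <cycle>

path = [(4,1), (3,1), (2,1), (1,1), (0,1), (0,0)]
arrival = 31

hop 0: (4,1) @ cyc 6
hop 1: (3,1) @ cyc 11  [W]
hop 2: (2,1) @ cyc 16  [W]
hop 3: (1,1) @ cyc 21  [W]
hop 4: (0,1) @ cyc 26  [W]
hop 5: (0,0) @ cyc 31  [S]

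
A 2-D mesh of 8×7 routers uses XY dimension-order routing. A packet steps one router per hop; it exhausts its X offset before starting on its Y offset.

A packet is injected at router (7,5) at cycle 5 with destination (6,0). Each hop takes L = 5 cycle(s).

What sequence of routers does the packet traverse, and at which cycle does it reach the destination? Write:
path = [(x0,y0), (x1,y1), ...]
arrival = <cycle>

src (7,5)  cyc=5
W→(6,5)  cyc=10
S→(6,4)  cyc=15
S→(6,3)  cyc=20
S→(6,2)  cyc=25
S→(6,1)  cyc=30
S→(6,0)  cyc=35

path = [(7,5), (6,5), (6,4), (6,3), (6,2), (6,1), (6,0)]
arrival = 35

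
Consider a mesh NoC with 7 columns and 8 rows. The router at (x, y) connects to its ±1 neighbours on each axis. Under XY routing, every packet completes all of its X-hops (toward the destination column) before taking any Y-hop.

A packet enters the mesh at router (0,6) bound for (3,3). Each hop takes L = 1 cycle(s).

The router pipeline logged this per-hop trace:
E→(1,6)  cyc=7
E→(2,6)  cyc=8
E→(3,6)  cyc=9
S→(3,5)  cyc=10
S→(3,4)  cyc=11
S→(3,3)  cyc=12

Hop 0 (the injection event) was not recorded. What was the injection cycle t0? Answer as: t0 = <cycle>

At hop 1 the cycle is 7; in general cyc_k = t0 + kL.
So t0 = 7 − 1·1 = 6.

t0 = 6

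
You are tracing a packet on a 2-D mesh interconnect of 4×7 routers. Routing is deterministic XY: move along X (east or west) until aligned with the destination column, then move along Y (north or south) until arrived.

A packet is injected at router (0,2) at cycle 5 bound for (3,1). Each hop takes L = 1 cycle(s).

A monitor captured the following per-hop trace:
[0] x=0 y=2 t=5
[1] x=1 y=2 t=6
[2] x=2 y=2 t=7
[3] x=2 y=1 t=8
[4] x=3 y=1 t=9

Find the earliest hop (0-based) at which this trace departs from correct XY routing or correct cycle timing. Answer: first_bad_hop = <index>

first_bad_hop = 3

hop 1: step (+1,+0), +1 cyc — ok
hop 2: step (+1,+0), +1 cyc — ok
hop 3: step (+0,-1), +1 cyc — BAD: Y-move but x=2≠3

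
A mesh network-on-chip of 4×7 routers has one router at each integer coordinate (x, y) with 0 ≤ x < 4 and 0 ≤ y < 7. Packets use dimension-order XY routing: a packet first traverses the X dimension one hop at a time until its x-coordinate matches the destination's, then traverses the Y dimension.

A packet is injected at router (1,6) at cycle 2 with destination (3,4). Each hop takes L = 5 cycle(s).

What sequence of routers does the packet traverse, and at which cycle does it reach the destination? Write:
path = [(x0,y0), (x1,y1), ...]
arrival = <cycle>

path = [(1,6), (2,6), (3,6), (3,5), (3,4)]
arrival = 22

#0 — 1,6 | c2
#1 — 2,6 | c7 | E
#2 — 3,6 | c12 | E
#3 — 3,5 | c17 | S
#4 — 3,4 | c22 | S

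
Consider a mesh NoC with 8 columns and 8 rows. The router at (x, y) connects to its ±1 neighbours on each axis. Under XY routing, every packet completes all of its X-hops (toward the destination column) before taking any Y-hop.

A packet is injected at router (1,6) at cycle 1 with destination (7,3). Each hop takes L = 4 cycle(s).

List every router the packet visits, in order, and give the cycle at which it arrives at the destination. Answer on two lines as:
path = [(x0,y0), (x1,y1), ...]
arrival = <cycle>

#0 — 1,6 | c1
#1 — 2,6 | c5 | E
#2 — 3,6 | c9 | E
#3 — 4,6 | c13 | E
#4 — 5,6 | c17 | E
#5 — 6,6 | c21 | E
#6 — 7,6 | c25 | E
#7 — 7,5 | c29 | S
#8 — 7,4 | c33 | S
#9 — 7,3 | c37 | S

path = [(1,6), (2,6), (3,6), (4,6), (5,6), (6,6), (7,6), (7,5), (7,4), (7,3)]
arrival = 37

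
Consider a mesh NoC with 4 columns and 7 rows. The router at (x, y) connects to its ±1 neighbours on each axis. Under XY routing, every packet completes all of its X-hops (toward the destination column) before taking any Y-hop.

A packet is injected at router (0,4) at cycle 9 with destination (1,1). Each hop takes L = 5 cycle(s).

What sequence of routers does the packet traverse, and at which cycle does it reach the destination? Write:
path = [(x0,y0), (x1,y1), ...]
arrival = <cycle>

  0. router=(0,4) cycle=9 (inject)
  1. router=(1,4) cycle=14 dir=E
  2. router=(1,3) cycle=19 dir=S
  3. router=(1,2) cycle=24 dir=S
  4. router=(1,1) cycle=29 dir=S

path = [(0,4), (1,4), (1,3), (1,2), (1,1)]
arrival = 29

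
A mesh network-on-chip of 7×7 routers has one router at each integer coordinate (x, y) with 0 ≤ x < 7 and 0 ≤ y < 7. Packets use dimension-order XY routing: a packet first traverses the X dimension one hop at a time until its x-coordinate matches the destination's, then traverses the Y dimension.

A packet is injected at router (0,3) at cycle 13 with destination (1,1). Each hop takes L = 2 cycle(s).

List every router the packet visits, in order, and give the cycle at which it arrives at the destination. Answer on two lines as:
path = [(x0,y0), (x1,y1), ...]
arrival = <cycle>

#0 — 0,3 | c13
#1 — 1,3 | c15 | E
#2 — 1,2 | c17 | S
#3 — 1,1 | c19 | S

path = [(0,3), (1,3), (1,2), (1,1)]
arrival = 19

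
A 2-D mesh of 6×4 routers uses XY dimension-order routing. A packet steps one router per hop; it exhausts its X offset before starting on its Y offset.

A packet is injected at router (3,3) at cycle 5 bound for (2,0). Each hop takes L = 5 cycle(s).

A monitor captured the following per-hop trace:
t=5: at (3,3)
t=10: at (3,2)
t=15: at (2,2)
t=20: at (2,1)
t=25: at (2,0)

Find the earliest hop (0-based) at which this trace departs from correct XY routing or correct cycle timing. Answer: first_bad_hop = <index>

check 1→ d=(0,-1) cyc+5: BAD: Y-move but x=3≠2

first_bad_hop = 1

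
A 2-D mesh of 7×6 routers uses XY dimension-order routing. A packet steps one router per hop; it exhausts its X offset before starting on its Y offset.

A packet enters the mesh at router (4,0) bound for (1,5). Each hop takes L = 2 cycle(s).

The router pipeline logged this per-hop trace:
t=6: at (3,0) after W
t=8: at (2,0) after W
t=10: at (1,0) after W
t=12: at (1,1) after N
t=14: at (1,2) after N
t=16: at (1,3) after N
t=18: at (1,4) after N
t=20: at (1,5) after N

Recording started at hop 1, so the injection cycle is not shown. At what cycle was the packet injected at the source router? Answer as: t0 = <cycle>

t0 = 4

The first recorded entry is hop 1 at cycle 6.
t0 = cyc[1] − L = 6 − 2 = 4.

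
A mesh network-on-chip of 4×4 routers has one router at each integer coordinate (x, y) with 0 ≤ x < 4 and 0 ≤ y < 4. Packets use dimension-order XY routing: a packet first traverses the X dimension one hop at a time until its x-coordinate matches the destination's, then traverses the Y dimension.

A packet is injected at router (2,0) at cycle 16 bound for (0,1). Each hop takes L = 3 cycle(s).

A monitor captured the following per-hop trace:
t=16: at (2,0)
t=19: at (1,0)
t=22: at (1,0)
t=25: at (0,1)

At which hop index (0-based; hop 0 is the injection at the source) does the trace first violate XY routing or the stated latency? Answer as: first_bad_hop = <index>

  1: Δx=-1 Δy=+0 Δt=3 [ok]
  2: Δx=+0 Δy=+0 Δt=3 [BAD: non-unit step]

first_bad_hop = 2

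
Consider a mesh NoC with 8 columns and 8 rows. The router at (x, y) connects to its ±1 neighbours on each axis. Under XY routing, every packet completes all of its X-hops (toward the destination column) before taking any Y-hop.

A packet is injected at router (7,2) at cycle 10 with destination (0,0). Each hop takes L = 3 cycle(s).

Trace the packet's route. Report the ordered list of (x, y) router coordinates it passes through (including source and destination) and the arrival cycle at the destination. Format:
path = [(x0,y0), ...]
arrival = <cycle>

path = [(7,2), (6,2), (5,2), (4,2), (3,2), (2,2), (1,2), (0,2), (0,1), (0,0)]
arrival = 37

[0] x=7 y=2 t=10
[1] x=6 y=2 t=13 →W
[2] x=5 y=2 t=16 →W
[3] x=4 y=2 t=19 →W
[4] x=3 y=2 t=22 →W
[5] x=2 y=2 t=25 →W
[6] x=1 y=2 t=28 →W
[7] x=0 y=2 t=31 →W
[8] x=0 y=1 t=34 →S
[9] x=0 y=0 t=37 →S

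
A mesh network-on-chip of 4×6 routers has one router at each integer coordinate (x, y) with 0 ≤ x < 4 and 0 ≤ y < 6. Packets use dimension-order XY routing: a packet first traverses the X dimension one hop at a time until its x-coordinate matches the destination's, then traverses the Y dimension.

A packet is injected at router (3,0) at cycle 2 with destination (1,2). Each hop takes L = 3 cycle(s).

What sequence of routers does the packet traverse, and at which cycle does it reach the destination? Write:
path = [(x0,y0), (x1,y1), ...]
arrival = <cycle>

path = [(3,0), (2,0), (1,0), (1,1), (1,2)]
arrival = 14

hop 0: (3,0) @ cyc 2
hop 1: (2,0) @ cyc 5  [W]
hop 2: (1,0) @ cyc 8  [W]
hop 3: (1,1) @ cyc 11  [N]
hop 4: (1,2) @ cyc 14  [N]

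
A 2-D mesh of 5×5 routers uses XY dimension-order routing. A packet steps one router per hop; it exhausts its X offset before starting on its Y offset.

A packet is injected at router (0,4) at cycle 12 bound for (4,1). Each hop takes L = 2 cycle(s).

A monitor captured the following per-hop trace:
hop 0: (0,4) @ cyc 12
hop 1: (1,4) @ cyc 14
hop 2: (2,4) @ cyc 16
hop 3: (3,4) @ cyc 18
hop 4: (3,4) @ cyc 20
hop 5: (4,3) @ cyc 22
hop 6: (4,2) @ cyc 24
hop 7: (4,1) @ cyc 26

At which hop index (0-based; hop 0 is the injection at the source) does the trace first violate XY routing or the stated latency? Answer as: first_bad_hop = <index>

hop 1: step (+1,+0), +2 cyc — ok
hop 2: step (+1,+0), +2 cyc — ok
hop 3: step (+1,+0), +2 cyc — ok
hop 4: step (+0,+0), +2 cyc — BAD: non-unit step

first_bad_hop = 4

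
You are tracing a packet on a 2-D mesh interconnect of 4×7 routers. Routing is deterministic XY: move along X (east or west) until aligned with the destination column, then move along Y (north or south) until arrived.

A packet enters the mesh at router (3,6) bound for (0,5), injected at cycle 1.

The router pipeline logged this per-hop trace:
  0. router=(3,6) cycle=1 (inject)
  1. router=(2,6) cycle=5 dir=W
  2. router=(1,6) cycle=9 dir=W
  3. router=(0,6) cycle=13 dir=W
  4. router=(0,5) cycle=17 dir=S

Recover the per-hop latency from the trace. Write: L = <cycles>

L = 4

cyc[1] − cyc[0] = 5 − 1 = 4.
Per-hop latency L = Δcyc = 4.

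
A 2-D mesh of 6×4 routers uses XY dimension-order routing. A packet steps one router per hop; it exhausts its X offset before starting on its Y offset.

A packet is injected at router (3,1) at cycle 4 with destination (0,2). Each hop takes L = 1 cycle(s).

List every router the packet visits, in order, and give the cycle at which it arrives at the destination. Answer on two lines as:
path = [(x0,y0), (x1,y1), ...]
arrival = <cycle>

src (3,1)  cyc=4
W→(2,1)  cyc=5
W→(1,1)  cyc=6
W→(0,1)  cyc=7
N→(0,2)  cyc=8

path = [(3,1), (2,1), (1,1), (0,1), (0,2)]
arrival = 8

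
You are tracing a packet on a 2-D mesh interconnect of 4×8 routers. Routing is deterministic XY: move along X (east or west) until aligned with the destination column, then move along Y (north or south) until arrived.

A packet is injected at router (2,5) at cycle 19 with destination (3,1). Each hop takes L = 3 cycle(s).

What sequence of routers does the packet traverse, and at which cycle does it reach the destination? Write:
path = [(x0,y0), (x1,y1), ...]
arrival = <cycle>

[0] x=2 y=5 t=19
[1] x=3 y=5 t=22 →E
[2] x=3 y=4 t=25 →S
[3] x=3 y=3 t=28 →S
[4] x=3 y=2 t=31 →S
[5] x=3 y=1 t=34 →S

path = [(2,5), (3,5), (3,4), (3,3), (3,2), (3,1)]
arrival = 34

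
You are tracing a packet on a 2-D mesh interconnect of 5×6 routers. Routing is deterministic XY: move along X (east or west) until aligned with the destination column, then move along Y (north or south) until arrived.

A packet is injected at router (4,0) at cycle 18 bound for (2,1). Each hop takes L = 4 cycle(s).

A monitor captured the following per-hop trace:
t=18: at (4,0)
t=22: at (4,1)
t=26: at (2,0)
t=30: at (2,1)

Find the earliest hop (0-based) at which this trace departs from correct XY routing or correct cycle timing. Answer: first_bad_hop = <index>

[1] (+0,+1) / 4c ⇒ BAD: Y-move but x=4≠2

first_bad_hop = 1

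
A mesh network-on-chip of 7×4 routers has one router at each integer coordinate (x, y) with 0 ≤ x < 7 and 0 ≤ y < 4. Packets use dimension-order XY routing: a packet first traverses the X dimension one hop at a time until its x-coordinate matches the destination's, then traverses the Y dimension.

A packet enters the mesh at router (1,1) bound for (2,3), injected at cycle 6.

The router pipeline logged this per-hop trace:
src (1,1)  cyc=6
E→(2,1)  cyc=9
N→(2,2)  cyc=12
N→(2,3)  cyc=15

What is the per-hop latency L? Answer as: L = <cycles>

L = 3

cyc[1] − cyc[0] = 9 − 6 = 3.
One hop costs L cycles, so L = 3.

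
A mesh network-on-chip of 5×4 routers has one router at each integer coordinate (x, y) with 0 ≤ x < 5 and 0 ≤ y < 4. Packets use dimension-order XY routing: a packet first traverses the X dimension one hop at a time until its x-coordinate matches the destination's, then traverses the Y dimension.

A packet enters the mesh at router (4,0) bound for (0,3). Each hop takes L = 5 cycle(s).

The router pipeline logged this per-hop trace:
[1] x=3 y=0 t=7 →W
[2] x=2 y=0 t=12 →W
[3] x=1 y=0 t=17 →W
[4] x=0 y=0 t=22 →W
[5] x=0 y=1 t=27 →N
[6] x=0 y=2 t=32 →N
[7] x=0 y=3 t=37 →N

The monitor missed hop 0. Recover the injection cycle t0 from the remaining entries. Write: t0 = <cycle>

t0 = 2

Hop 1 reached at cycle 7; hop k is at t0 + k·L.
So t0 = 7 − 1·5 = 2.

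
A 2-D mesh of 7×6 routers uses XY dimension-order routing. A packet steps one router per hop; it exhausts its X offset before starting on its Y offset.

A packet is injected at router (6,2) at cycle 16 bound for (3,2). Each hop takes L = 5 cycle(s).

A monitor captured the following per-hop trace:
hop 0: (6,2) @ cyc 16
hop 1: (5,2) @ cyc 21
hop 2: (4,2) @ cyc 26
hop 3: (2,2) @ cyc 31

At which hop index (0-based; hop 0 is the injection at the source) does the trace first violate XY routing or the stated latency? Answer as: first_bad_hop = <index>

[1] (-1,+0) / 5c ⇒ ok
[2] (-1,+0) / 5c ⇒ ok
[3] (-2,+0) / 5c ⇒ BAD: non-unit step

first_bad_hop = 3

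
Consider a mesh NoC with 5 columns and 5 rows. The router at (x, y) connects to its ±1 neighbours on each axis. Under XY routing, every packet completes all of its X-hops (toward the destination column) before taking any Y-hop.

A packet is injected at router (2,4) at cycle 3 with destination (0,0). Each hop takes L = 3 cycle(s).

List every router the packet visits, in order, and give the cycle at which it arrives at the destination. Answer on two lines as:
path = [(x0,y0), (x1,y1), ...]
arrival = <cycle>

t=3: at (2,4)
t=6: at (1,4) after W
t=9: at (0,4) after W
t=12: at (0,3) after S
t=15: at (0,2) after S
t=18: at (0,1) after S
t=21: at (0,0) after S

path = [(2,4), (1,4), (0,4), (0,3), (0,2), (0,1), (0,0)]
arrival = 21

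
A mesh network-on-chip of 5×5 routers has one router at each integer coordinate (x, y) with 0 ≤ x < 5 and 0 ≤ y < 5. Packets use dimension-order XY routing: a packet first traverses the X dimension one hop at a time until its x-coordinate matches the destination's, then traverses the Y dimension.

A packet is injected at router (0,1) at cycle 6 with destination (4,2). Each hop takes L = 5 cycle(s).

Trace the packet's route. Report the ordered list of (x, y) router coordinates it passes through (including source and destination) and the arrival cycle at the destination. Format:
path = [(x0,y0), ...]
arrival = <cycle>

path = [(0,1), (1,1), (2,1), (3,1), (4,1), (4,2)]
arrival = 31

#0 — 0,1 | c6
#1 — 1,1 | c11 | E
#2 — 2,1 | c16 | E
#3 — 3,1 | c21 | E
#4 — 4,1 | c26 | E
#5 — 4,2 | c31 | N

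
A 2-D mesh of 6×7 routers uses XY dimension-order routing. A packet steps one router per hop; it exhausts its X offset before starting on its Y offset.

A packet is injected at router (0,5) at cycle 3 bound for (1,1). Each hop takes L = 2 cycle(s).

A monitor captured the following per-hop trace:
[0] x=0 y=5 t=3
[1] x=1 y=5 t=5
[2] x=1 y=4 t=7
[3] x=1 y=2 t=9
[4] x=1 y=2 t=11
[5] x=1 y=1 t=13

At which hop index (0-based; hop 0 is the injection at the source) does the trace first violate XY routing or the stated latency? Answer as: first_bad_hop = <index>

check 1→ d=(1,0) cyc+2: ok
check 2→ d=(0,-1) cyc+2: ok
check 3→ d=(0,-2) cyc+2: BAD: non-unit step

first_bad_hop = 3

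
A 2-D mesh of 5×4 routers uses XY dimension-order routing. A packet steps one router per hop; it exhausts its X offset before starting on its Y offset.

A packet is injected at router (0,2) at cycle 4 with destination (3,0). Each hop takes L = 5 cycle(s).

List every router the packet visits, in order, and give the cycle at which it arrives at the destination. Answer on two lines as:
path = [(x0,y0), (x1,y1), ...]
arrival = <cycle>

  0. router=(0,2) cycle=4 (inject)
  1. router=(1,2) cycle=9 dir=E
  2. router=(2,2) cycle=14 dir=E
  3. router=(3,2) cycle=19 dir=E
  4. router=(3,1) cycle=24 dir=S
  5. router=(3,0) cycle=29 dir=S

path = [(0,2), (1,2), (2,2), (3,2), (3,1), (3,0)]
arrival = 29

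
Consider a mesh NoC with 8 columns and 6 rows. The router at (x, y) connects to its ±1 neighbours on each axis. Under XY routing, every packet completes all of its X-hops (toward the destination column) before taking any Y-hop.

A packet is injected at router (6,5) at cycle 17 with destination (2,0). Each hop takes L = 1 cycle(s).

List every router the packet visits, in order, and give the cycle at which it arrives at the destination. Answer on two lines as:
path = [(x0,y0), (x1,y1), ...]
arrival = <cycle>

hop 0: (6,5) @ cyc 17
hop 1: (5,5) @ cyc 18  [W]
hop 2: (4,5) @ cyc 19  [W]
hop 3: (3,5) @ cyc 20  [W]
hop 4: (2,5) @ cyc 21  [W]
hop 5: (2,4) @ cyc 22  [S]
hop 6: (2,3) @ cyc 23  [S]
hop 7: (2,2) @ cyc 24  [S]
hop 8: (2,1) @ cyc 25  [S]
hop 9: (2,0) @ cyc 26  [S]

path = [(6,5), (5,5), (4,5), (3,5), (2,5), (2,4), (2,3), (2,2), (2,1), (2,0)]
arrival = 26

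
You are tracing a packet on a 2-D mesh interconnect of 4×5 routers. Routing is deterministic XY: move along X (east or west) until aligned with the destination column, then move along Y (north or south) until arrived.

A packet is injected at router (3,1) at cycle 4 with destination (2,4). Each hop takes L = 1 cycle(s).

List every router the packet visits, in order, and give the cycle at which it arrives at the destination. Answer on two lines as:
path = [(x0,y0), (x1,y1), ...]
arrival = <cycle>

path = [(3,1), (2,1), (2,2), (2,3), (2,4)]
arrival = 8

  0. router=(3,1) cycle=4 (inject)
  1. router=(2,1) cycle=5 dir=W
  2. router=(2,2) cycle=6 dir=N
  3. router=(2,3) cycle=7 dir=N
  4. router=(2,4) cycle=8 dir=N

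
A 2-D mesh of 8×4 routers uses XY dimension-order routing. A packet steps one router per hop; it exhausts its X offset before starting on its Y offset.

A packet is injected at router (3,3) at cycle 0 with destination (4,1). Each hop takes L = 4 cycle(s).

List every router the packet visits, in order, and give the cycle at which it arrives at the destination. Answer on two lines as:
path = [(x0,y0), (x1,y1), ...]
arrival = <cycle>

path = [(3,3), (4,3), (4,2), (4,1)]
arrival = 12

[0] x=3 y=3 t=0
[1] x=4 y=3 t=4 →E
[2] x=4 y=2 t=8 →S
[3] x=4 y=1 t=12 →S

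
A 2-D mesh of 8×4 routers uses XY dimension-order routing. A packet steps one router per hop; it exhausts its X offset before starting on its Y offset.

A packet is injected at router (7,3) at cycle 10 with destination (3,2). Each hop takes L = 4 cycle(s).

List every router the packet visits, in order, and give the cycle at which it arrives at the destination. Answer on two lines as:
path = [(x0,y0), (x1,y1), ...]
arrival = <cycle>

path = [(7,3), (6,3), (5,3), (4,3), (3,3), (3,2)]
arrival = 30

[0] x=7 y=3 t=10
[1] x=6 y=3 t=14 →W
[2] x=5 y=3 t=18 →W
[3] x=4 y=3 t=22 →W
[4] x=3 y=3 t=26 →W
[5] x=3 y=2 t=30 →S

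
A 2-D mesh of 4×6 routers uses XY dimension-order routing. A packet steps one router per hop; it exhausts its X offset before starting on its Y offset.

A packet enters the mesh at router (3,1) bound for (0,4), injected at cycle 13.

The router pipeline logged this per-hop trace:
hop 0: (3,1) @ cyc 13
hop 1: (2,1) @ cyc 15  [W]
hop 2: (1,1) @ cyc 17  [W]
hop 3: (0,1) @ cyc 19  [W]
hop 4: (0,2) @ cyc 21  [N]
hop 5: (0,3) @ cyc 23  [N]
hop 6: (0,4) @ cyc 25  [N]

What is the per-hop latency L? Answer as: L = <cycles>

Between hops 0 and 1 the cycle counter advances 15 − 13 = 2.
One hop costs L cycles, so L = 2.

L = 2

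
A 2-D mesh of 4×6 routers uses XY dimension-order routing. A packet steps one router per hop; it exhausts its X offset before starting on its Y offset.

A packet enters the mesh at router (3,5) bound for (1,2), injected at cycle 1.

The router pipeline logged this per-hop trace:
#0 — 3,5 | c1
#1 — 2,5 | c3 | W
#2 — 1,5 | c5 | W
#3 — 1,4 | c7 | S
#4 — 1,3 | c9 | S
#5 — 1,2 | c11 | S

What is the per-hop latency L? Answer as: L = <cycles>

Between hops 0 and 1 the cycle counter advances 3 − 1 = 2.
Each hop adds L, hence L = 2.

L = 2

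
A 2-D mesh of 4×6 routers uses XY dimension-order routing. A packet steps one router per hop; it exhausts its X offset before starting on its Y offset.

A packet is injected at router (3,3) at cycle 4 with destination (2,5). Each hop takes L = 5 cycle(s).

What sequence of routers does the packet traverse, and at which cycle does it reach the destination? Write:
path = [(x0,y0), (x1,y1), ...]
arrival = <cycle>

hop 0: (3,3) @ cyc 4
hop 1: (2,3) @ cyc 9  [W]
hop 2: (2,4) @ cyc 14  [N]
hop 3: (2,5) @ cyc 19  [N]

path = [(3,3), (2,3), (2,4), (2,5)]
arrival = 19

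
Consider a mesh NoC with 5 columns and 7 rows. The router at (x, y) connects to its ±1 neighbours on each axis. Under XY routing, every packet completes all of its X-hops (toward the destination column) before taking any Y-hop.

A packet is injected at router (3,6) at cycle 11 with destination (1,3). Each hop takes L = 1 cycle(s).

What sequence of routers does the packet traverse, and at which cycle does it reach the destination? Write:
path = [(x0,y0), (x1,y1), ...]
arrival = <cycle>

path = [(3,6), (2,6), (1,6), (1,5), (1,4), (1,3)]
arrival = 16

hop 0: (3,6) @ cyc 11
hop 1: (2,6) @ cyc 12  [W]
hop 2: (1,6) @ cyc 13  [W]
hop 3: (1,5) @ cyc 14  [S]
hop 4: (1,4) @ cyc 15  [S]
hop 5: (1,3) @ cyc 16  [S]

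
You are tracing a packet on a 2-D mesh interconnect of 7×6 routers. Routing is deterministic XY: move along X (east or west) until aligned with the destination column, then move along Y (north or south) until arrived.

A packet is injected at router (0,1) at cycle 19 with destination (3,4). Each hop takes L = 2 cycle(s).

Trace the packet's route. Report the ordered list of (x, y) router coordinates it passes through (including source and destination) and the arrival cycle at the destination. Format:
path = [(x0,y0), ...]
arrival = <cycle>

path = [(0,1), (1,1), (2,1), (3,1), (3,2), (3,3), (3,4)]
arrival = 31

[0] x=0 y=1 t=19
[1] x=1 y=1 t=21 →E
[2] x=2 y=1 t=23 →E
[3] x=3 y=1 t=25 →E
[4] x=3 y=2 t=27 →N
[5] x=3 y=3 t=29 →N
[6] x=3 y=4 t=31 →N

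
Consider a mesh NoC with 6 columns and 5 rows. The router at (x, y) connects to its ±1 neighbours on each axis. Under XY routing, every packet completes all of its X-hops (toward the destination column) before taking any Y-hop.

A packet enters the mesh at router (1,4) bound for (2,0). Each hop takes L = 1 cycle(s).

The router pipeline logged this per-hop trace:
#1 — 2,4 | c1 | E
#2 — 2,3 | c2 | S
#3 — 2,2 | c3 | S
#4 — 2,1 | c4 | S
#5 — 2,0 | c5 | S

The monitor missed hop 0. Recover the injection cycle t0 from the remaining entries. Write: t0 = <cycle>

Hop 1 reached at cycle 1; hop k is at t0 + k·L.
Subtract one hop: t0 = 1 − 1 = 0.

t0 = 0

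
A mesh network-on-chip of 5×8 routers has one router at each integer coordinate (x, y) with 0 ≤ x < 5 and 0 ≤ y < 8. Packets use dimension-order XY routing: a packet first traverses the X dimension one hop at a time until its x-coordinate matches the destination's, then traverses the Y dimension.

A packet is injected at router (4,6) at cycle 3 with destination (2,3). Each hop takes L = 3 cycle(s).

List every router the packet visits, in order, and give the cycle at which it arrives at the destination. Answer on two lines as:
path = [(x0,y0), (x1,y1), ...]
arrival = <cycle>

path = [(4,6), (3,6), (2,6), (2,5), (2,4), (2,3)]
arrival = 18

#0 — 4,6 | c3
#1 — 3,6 | c6 | W
#2 — 2,6 | c9 | W
#3 — 2,5 | c12 | S
#4 — 2,4 | c15 | S
#5 — 2,3 | c18 | S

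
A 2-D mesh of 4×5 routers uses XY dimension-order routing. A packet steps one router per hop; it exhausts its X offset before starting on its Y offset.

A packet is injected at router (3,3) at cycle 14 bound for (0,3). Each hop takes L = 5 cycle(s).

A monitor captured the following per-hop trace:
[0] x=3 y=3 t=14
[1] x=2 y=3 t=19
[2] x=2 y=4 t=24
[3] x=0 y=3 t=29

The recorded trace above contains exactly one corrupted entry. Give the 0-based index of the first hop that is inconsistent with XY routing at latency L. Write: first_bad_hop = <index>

first_bad_hop = 2

  1: Δx=-1 Δy=+0 Δt=5 [ok]
  2: Δx=+0 Δy=+1 Δt=5 [BAD: Y-move but x=2≠0]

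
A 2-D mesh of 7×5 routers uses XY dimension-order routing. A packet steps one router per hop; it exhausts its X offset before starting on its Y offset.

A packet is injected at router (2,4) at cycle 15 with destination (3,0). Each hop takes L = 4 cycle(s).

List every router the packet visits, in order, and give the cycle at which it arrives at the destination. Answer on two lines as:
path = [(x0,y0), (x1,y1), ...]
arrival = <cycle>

path = [(2,4), (3,4), (3,3), (3,2), (3,1), (3,0)]
arrival = 35

#0 — 2,4 | c15
#1 — 3,4 | c19 | E
#2 — 3,3 | c23 | S
#3 — 3,2 | c27 | S
#4 — 3,1 | c31 | S
#5 — 3,0 | c35 | S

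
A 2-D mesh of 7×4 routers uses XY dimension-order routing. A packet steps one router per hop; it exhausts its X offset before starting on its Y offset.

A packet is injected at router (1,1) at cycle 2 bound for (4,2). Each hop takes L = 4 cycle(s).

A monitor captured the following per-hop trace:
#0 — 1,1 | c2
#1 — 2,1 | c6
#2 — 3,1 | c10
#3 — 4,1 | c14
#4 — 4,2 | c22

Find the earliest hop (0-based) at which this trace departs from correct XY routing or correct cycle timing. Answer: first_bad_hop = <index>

check 1→ d=(1,0) cyc+4: ok
check 2→ d=(1,0) cyc+4: ok
check 3→ d=(1,0) cyc+4: ok
check 4→ d=(0,1) cyc+8: BAD: Δcyc=8≠L

first_bad_hop = 4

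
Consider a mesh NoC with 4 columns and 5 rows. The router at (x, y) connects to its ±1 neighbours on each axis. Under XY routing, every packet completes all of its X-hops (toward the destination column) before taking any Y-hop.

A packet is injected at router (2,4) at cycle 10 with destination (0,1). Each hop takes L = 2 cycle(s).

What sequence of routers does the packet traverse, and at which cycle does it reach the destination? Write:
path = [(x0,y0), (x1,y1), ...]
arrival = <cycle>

path = [(2,4), (1,4), (0,4), (0,3), (0,2), (0,1)]
arrival = 20

  0. router=(2,4) cycle=10 (inject)
  1. router=(1,4) cycle=12 dir=W
  2. router=(0,4) cycle=14 dir=W
  3. router=(0,3) cycle=16 dir=S
  4. router=(0,2) cycle=18 dir=S
  5. router=(0,1) cycle=20 dir=S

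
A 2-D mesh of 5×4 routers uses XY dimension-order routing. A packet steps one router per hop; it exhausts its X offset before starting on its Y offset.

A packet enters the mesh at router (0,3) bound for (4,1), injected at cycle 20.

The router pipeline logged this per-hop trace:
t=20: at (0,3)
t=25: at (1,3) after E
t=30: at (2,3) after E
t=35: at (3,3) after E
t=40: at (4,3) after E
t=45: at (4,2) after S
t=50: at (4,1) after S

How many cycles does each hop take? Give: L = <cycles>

L = 5

From hop 0 (20) to hop 1 (25): +5 cycles.
Per-hop latency L = Δcyc = 5.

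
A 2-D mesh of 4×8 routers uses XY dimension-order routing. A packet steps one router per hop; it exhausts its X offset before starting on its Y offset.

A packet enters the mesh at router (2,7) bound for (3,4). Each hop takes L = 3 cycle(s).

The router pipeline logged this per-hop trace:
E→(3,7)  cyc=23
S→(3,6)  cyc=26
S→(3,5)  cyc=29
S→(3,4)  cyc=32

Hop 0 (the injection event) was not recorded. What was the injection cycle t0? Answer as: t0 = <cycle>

t0 = 20

cyc[1] = 23 and cyc[k] = t0 + k·L for every k.
Therefore t0 = 23 − L = 20.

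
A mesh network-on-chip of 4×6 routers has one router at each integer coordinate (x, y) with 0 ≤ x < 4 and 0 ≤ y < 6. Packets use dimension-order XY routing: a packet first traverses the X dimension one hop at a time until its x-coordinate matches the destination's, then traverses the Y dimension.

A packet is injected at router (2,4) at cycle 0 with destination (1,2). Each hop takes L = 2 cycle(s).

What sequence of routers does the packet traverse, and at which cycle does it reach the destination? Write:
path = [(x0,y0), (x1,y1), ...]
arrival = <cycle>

path = [(2,4), (1,4), (1,3), (1,2)]
arrival = 6

  0. router=(2,4) cycle=0 (inject)
  1. router=(1,4) cycle=2 dir=W
  2. router=(1,3) cycle=4 dir=S
  3. router=(1,2) cycle=6 dir=S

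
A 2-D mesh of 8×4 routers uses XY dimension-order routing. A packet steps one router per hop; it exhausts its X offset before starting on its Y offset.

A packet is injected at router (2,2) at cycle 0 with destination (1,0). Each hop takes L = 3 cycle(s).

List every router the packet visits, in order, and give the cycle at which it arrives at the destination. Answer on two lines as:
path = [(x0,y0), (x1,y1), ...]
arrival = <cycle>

path = [(2,2), (1,2), (1,1), (1,0)]
arrival = 9

  0. router=(2,2) cycle=0 (inject)
  1. router=(1,2) cycle=3 dir=W
  2. router=(1,1) cycle=6 dir=S
  3. router=(1,0) cycle=9 dir=S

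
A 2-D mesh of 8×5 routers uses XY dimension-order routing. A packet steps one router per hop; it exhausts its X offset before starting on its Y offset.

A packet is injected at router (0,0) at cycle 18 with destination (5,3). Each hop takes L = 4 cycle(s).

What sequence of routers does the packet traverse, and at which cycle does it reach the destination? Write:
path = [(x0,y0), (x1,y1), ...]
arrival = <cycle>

path = [(0,0), (1,0), (2,0), (3,0), (4,0), (5,0), (5,1), (5,2), (5,3)]
arrival = 50

src (0,0)  cyc=18
E→(1,0)  cyc=22
E→(2,0)  cyc=26
E→(3,0)  cyc=30
E→(4,0)  cyc=34
E→(5,0)  cyc=38
N→(5,1)  cyc=42
N→(5,2)  cyc=46
N→(5,3)  cyc=50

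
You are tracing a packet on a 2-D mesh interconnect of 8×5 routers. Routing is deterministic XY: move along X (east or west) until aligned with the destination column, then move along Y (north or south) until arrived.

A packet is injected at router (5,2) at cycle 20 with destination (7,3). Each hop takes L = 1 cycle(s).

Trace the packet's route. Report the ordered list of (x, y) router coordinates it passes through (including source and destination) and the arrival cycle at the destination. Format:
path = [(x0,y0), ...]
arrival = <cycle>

hop 0: (5,2) @ cyc 20
hop 1: (6,2) @ cyc 21  [E]
hop 2: (7,2) @ cyc 22  [E]
hop 3: (7,3) @ cyc 23  [N]

path = [(5,2), (6,2), (7,2), (7,3)]
arrival = 23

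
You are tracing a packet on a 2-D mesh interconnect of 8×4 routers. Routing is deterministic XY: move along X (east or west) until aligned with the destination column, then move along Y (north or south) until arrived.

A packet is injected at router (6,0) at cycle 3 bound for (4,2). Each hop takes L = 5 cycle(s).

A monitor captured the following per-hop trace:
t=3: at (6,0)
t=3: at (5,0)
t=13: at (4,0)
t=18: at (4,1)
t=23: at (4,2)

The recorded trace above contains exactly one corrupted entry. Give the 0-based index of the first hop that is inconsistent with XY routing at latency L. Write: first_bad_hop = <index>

first_bad_hop = 1

check 1→ d=(-1,0) cyc+0: BAD: Δcyc=0≠L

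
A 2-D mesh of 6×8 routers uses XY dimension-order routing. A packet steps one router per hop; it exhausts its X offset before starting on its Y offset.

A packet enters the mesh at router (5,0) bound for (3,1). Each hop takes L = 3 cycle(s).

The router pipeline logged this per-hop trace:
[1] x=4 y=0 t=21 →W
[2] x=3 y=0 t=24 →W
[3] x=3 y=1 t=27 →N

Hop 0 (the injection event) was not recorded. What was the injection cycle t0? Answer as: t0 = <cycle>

t0 = 18

The first recorded entry is hop 1 at cycle 21.
Therefore t0 = 21 − L = 18.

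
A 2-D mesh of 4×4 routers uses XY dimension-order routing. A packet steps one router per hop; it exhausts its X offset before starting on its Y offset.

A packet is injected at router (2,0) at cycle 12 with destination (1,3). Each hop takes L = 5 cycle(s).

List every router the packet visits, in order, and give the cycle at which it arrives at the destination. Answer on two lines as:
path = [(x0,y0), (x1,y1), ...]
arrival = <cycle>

path = [(2,0), (1,0), (1,1), (1,2), (1,3)]
arrival = 32

src (2,0)  cyc=12
W→(1,0)  cyc=17
N→(1,1)  cyc=22
N→(1,2)  cyc=27
N→(1,3)  cyc=32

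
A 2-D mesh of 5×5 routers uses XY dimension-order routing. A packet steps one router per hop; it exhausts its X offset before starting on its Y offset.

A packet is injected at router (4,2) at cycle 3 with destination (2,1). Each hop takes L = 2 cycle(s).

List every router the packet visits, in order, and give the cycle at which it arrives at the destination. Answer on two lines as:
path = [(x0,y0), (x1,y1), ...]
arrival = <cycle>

path = [(4,2), (3,2), (2,2), (2,1)]
arrival = 9

[0] x=4 y=2 t=3
[1] x=3 y=2 t=5 →W
[2] x=2 y=2 t=7 →W
[3] x=2 y=1 t=9 →S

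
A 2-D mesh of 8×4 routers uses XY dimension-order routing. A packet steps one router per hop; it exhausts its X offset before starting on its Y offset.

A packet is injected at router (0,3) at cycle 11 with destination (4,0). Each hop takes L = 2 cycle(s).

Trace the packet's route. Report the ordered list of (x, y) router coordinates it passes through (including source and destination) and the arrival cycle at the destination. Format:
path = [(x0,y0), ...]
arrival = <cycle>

path = [(0,3), (1,3), (2,3), (3,3), (4,3), (4,2), (4,1), (4,0)]
arrival = 25

  0. router=(0,3) cycle=11 (inject)
  1. router=(1,3) cycle=13 dir=E
  2. router=(2,3) cycle=15 dir=E
  3. router=(3,3) cycle=17 dir=E
  4. router=(4,3) cycle=19 dir=E
  5. router=(4,2) cycle=21 dir=S
  6. router=(4,1) cycle=23 dir=S
  7. router=(4,0) cycle=25 dir=S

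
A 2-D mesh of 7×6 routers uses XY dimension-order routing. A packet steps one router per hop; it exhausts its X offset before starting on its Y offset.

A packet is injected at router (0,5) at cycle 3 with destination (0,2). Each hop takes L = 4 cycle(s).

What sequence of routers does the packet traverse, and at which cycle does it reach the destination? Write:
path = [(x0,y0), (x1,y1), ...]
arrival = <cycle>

[0] x=0 y=5 t=3
[1] x=0 y=4 t=7 →S
[2] x=0 y=3 t=11 →S
[3] x=0 y=2 t=15 →S

path = [(0,5), (0,4), (0,3), (0,2)]
arrival = 15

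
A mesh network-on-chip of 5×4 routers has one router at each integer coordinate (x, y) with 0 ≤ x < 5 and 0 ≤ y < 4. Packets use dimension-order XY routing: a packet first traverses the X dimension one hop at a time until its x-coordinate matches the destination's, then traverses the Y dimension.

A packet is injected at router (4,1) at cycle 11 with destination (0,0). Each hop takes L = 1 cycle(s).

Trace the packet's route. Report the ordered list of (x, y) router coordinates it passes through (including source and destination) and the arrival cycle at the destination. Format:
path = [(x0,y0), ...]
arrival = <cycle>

t=11: at (4,1)
t=12: at (3,1) after W
t=13: at (2,1) after W
t=14: at (1,1) after W
t=15: at (0,1) after W
t=16: at (0,0) after S

path = [(4,1), (3,1), (2,1), (1,1), (0,1), (0,0)]
arrival = 16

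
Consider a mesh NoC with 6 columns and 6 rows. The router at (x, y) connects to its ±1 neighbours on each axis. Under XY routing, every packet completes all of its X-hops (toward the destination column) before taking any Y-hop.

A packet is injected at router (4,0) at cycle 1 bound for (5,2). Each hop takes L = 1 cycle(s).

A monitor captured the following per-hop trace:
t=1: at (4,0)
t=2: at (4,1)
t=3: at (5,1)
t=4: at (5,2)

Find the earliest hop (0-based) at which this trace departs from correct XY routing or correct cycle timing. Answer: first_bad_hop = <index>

first_bad_hop = 1

  1: Δx=+0 Δy=+1 Δt=1 [BAD: Y-move but x=4≠5]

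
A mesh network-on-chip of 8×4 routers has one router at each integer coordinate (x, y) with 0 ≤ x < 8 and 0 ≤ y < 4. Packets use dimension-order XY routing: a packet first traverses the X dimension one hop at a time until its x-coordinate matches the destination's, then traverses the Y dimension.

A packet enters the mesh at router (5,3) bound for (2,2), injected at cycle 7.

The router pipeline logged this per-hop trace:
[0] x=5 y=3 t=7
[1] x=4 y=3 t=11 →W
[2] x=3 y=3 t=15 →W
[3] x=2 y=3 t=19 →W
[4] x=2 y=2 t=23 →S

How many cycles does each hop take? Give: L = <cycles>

From hop 0 (7) to hop 1 (11): +4 cycles.
That increment is L by definition: L = 4.

L = 4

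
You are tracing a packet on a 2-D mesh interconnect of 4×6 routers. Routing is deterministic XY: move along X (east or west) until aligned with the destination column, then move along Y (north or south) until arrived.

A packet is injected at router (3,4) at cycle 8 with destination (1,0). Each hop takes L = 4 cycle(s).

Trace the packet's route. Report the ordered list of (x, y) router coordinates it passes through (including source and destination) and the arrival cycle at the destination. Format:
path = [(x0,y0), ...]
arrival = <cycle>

hop 0: (3,4) @ cyc 8
hop 1: (2,4) @ cyc 12  [W]
hop 2: (1,4) @ cyc 16  [W]
hop 3: (1,3) @ cyc 20  [S]
hop 4: (1,2) @ cyc 24  [S]
hop 5: (1,1) @ cyc 28  [S]
hop 6: (1,0) @ cyc 32  [S]

path = [(3,4), (2,4), (1,4), (1,3), (1,2), (1,1), (1,0)]
arrival = 32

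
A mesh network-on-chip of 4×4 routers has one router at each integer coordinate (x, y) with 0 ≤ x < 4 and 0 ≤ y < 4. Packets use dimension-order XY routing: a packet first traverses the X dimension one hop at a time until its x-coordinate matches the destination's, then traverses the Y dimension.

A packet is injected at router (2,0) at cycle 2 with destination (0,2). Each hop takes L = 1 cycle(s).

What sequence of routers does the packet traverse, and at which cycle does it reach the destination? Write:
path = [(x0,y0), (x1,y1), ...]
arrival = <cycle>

path = [(2,0), (1,0), (0,0), (0,1), (0,2)]
arrival = 6

  0. router=(2,0) cycle=2 (inject)
  1. router=(1,0) cycle=3 dir=W
  2. router=(0,0) cycle=4 dir=W
  3. router=(0,1) cycle=5 dir=N
  4. router=(0,2) cycle=6 dir=N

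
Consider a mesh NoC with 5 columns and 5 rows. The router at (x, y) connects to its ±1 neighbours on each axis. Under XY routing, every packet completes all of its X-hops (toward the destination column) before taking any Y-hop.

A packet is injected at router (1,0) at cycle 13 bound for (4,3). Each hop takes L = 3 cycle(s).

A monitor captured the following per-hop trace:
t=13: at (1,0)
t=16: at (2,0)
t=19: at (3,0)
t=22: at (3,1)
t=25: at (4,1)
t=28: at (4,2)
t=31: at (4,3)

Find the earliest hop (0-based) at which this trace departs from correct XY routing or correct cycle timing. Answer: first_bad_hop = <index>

first_bad_hop = 3

hop 1: step (+1,+0), +3 cyc — ok
hop 2: step (+1,+0), +3 cyc — ok
hop 3: step (+0,+1), +3 cyc — BAD: Y-move but x=3≠4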